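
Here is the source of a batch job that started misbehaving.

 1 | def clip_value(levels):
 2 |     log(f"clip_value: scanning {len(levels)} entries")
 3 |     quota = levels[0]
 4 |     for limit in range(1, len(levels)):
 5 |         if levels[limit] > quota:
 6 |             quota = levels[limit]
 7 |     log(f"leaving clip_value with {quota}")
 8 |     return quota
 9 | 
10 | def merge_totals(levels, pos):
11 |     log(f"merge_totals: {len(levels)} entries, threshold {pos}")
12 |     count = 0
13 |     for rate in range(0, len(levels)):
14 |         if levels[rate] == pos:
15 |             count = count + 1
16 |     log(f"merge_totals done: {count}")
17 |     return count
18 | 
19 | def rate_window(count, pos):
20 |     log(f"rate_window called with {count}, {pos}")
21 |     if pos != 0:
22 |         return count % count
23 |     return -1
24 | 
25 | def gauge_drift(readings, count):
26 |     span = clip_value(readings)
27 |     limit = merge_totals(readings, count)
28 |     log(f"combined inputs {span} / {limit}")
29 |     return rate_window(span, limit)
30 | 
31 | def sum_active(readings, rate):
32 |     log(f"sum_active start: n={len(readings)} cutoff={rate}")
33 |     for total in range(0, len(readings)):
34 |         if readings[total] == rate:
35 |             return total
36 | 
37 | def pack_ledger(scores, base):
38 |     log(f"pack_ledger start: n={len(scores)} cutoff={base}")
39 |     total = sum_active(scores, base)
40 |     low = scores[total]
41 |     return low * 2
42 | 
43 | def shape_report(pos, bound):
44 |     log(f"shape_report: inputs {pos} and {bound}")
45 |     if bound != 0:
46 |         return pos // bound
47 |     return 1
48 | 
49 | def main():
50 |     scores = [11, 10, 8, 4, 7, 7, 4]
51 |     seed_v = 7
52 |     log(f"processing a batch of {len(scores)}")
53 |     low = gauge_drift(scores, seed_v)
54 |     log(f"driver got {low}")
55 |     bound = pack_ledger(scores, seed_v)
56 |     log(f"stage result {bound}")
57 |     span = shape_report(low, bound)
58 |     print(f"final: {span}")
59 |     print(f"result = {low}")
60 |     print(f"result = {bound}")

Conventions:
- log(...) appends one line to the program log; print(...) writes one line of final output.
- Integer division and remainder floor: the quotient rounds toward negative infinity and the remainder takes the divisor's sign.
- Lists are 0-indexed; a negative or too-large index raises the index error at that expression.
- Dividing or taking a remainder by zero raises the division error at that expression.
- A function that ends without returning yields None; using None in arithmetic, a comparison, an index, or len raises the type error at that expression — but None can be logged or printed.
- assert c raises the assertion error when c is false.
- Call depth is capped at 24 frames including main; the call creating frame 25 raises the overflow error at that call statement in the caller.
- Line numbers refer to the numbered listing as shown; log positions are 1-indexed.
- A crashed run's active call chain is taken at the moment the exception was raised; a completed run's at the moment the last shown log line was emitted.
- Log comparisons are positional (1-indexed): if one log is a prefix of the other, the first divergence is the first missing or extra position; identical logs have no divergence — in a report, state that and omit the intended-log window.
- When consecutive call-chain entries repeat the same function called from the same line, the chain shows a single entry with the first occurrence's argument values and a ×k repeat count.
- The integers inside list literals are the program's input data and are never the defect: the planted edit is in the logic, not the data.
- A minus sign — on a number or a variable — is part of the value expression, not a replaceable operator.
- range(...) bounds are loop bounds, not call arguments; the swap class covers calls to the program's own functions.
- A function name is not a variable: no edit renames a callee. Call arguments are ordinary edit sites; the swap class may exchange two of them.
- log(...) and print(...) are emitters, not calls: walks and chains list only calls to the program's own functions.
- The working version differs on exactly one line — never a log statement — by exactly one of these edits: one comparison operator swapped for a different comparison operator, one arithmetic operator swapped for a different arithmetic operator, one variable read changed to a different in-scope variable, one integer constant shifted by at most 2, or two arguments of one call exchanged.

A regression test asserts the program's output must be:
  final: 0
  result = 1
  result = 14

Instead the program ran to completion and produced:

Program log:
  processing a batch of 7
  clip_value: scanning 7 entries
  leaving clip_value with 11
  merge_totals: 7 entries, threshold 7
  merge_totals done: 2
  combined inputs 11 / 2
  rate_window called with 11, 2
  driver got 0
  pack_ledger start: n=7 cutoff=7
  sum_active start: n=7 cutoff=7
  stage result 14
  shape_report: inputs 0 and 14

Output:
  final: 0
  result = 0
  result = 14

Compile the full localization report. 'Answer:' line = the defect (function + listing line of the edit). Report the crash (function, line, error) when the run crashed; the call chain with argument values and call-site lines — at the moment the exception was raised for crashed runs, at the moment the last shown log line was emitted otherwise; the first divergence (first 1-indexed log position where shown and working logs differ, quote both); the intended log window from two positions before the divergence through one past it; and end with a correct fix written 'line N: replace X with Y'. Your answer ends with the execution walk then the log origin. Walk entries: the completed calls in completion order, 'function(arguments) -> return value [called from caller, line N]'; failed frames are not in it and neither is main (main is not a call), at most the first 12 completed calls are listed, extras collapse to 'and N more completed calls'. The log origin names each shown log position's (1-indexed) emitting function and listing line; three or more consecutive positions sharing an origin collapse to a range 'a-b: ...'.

Answer: the defect is in rate_window at line 22.
Core observation: Log line 8 is where behavior first shows: 'driver got 0' appears instead of 'driver got 1'.
Call chain: main -> shape_report(0, 14) (called at line 57).
First divergence: position 8 — shown 'driver got 0', intended 'driver got 1'.
Intended log window:
  6: combined inputs 11 / 2
  7: rate_window called with 11, 2
  8: driver got 1
  9: pack_ledger start: n=7 cutoff=7
Execution walk:
  clip_value([11, 10, 8, 4, 7, 7, 4]) -> 11  [called from gauge_drift, line 26]
  merge_totals([11, 10, 8, 4, 7, 7, 4], 7) -> 2  [called from gauge_drift, line 27]
  rate_window(11, 2) -> 0  [called from gauge_drift, line 29]
  gauge_drift([11, 10, 8, 4, 7, 7, 4], 7) -> 0  [called from main, line 53]
  sum_active([11, 10, 8, 4, 7, 7, 4], 7) -> 4  [called from pack_ledger, line 39]
  pack_ledger([11, 10, 8, 4, 7, 7, 4], 7) -> 14  [called from main, line 55]
  shape_report(0, 14) -> 0  [called from main, line 57]
Log line origins:
  1: emitted by main (line 52)
  2: emitted by clip_value (line 2)
  3: emitted by clip_value (line 7)
  4: emitted by merge_totals (line 11)
  5: emitted by merge_totals (line 16)
  6: emitted by gauge_drift (line 28)
  7: emitted by rate_window (line 20)
  8: emitted by main (line 54)
  9: emitted by pack_ledger (line 38)
  10: emitted by sum_active (line 32)
  11: emitted by main (line 56)
  12: emitted by shape_report (line 44)
A correct fix: line 22: replace `count % count` with `count % pos`.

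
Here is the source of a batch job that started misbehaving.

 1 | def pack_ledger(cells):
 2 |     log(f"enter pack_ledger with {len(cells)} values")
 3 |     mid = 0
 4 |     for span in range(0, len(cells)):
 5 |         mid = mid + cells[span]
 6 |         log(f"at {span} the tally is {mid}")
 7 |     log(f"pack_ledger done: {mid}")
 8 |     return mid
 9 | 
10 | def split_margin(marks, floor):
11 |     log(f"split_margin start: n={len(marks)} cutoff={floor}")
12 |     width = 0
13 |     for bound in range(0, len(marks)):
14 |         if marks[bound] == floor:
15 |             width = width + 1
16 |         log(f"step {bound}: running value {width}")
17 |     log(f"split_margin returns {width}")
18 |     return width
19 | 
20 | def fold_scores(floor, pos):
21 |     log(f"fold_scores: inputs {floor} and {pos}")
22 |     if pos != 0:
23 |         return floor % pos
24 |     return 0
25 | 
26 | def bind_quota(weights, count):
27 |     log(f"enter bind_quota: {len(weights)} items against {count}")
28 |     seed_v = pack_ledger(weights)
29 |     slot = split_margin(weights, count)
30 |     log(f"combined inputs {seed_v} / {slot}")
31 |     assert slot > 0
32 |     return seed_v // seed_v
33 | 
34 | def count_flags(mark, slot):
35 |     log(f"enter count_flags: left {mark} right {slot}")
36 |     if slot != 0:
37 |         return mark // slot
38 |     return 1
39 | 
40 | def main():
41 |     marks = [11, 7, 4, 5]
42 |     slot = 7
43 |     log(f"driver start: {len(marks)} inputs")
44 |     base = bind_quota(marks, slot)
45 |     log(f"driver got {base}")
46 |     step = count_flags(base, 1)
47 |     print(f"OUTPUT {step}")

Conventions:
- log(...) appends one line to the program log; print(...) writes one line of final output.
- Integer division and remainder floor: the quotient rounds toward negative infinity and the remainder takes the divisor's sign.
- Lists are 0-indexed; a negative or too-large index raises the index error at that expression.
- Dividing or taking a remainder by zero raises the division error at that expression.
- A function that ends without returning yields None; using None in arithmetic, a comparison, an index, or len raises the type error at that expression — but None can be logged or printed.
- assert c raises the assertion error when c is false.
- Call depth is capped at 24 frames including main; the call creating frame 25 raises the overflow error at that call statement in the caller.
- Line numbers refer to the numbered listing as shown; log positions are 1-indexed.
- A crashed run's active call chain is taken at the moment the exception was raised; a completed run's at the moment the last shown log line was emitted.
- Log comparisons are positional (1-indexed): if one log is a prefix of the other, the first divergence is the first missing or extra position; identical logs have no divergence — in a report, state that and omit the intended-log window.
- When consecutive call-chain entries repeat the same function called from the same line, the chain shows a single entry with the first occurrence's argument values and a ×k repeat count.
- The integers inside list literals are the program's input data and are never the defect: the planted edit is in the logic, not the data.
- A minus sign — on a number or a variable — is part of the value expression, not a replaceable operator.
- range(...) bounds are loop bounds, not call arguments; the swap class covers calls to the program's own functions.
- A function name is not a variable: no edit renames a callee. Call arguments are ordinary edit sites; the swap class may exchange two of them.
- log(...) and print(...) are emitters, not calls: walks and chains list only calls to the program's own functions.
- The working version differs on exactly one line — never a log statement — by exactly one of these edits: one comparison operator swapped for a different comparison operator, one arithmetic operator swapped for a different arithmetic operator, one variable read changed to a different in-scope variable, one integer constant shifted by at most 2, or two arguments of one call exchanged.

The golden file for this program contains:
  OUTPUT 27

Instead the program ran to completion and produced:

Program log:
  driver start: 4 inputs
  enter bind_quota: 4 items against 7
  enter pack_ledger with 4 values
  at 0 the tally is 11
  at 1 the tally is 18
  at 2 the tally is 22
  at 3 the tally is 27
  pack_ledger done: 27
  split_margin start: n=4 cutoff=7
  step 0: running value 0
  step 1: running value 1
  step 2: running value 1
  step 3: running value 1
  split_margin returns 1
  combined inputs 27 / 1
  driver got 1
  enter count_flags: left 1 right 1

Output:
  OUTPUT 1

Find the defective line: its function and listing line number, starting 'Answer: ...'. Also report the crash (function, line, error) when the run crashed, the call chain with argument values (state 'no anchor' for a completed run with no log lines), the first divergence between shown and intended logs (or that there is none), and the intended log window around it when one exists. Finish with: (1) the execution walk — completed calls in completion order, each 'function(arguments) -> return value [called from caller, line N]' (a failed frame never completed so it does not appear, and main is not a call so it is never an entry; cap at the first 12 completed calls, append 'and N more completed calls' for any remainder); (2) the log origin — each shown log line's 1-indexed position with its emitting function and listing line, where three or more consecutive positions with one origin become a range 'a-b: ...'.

Answer: the defect is in bind_quota at line 32.
The tell: Position 16 is the first bad log line: 'driver got 1' should read 'driver got 27'.
Call chain: main -> count_flags(1, 1) (called at line 46).
First divergence: position 16 — the shown line 'driver got 1' should read 'driver got 27'.
Intended log window:
  14: split_margin returns 1
  15: combined inputs 27 / 1
  16: driver got 27
  17: enter count_flags: left 27 right 1
Execution walk:
  pack_ledger([11, 7, 4, 5]) -> 27  [called from bind_quota, line 28]
  split_margin([11, 7, 4, 5], 7) -> 1  [called from bind_quota, line 29]
  bind_quota([11, 7, 4, 5], 7) -> 1  [called from main, line 44]
  count_flags(1, 1) -> 1  [called from main, line 46]
Origin of each log line:
  1 — main, line 43
  2 — bind_quota, line 27
  3 — pack_ledger, line 2
  4-7 — pack_ledger, line 6
  8 — pack_ledger, line 7
  9 — split_margin, line 11
  10-13 — split_margin, line 16
  14 — split_margin, line 17
  15 — bind_quota, line 30
  16 — main, line 45
  17 — count_flags, line 35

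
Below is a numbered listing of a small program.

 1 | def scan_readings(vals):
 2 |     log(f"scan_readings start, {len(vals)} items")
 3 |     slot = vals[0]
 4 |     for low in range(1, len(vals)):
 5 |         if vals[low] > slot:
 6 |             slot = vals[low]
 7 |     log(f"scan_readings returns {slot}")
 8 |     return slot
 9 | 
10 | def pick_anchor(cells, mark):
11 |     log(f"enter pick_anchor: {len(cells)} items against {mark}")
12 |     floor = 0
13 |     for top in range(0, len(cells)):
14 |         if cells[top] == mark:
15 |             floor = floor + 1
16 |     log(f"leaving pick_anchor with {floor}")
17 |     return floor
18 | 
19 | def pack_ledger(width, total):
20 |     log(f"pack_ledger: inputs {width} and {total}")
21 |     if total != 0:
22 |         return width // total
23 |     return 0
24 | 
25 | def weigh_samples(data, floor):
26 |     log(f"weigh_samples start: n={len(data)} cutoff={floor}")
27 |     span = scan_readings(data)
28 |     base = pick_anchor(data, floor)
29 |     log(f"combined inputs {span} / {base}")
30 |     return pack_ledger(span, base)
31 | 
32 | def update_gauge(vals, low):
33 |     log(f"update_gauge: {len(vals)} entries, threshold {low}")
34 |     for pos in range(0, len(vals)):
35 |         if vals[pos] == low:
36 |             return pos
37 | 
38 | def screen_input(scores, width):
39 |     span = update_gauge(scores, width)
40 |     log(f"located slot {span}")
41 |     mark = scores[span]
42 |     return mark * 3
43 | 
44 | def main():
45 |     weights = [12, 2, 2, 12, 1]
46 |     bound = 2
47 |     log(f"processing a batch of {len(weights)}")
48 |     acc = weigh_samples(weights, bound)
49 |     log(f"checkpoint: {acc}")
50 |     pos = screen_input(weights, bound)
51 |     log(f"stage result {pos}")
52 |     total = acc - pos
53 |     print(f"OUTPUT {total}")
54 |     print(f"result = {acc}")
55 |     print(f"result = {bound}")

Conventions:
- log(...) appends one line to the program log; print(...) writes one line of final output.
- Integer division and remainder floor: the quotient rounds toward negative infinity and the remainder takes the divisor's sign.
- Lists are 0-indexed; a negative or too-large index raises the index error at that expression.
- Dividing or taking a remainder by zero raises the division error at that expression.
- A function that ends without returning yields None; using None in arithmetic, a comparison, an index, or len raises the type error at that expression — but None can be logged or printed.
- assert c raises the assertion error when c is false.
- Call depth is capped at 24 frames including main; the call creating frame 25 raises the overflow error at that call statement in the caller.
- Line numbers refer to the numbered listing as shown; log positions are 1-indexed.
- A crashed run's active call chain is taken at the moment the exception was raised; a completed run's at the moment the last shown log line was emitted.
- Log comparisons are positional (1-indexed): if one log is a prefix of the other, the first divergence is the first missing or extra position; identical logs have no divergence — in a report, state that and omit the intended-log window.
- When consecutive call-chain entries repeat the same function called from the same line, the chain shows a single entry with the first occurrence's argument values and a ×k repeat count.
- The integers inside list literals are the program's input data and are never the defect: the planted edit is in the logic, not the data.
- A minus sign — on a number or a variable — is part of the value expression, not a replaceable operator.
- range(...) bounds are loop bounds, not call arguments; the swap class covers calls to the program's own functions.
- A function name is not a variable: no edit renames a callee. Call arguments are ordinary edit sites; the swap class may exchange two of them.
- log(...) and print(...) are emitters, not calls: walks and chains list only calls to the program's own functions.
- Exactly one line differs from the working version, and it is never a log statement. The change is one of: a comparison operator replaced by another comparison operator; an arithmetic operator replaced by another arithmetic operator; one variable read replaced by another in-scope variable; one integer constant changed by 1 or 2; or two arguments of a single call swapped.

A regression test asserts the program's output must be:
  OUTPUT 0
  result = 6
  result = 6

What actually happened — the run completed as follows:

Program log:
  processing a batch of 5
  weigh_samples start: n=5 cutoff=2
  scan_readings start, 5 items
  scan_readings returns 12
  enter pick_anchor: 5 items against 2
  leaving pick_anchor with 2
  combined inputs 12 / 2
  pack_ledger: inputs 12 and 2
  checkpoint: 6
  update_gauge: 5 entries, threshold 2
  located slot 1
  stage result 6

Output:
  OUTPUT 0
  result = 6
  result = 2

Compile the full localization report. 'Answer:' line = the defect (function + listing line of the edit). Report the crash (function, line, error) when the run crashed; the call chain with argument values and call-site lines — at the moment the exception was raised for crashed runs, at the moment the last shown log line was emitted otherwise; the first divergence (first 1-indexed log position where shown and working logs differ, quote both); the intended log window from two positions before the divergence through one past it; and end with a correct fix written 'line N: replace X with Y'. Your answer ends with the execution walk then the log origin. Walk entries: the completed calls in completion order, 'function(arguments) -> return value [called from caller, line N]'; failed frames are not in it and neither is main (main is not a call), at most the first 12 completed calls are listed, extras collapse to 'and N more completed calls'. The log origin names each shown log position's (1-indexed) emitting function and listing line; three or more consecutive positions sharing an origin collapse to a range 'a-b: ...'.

Answer: the defect is in main at line 55.
The tell: The two runs log identically and part ways only at the printed values.
Call chain: main.
First divergence: none — the logs agree in full.
Execution walk:
  scan_readings([12, 2, 2, 12, 1]) -> 12  [called from weigh_samples, line 27]
  pick_anchor([12, 2, 2, 12, 1], 2) -> 2  [called from weigh_samples, line 28]
  pack_ledger(12, 2) -> 6  [called from weigh_samples, line 30]
  weigh_samples([12, 2, 2, 12, 1], 2) -> 6  [called from main, line 48]
  update_gauge([12, 2, 2, 12, 1], 2) -> 1  [called from screen_input, line 39]
  screen_input([12, 2, 2, 12, 1], 2) -> 6  [called from main, line 50]
Log line origins:
  1: logged in main at line 47
  2: logged in weigh_samples at line 26
  3: logged in scan_readings at line 2
  4: logged in scan_readings at line 7
  5: logged in pick_anchor at line 11
  6: logged in pick_anchor at line 16
  7: logged in weigh_samples at line 29
  8: logged in pack_ledger at line 20
  9: logged in main at line 49
  10: logged in update_gauge at line 33
  11: logged in screen_input at line 40
  12: logged in main at line 51
A correct fix: line 55: replace `bound` with `pos`.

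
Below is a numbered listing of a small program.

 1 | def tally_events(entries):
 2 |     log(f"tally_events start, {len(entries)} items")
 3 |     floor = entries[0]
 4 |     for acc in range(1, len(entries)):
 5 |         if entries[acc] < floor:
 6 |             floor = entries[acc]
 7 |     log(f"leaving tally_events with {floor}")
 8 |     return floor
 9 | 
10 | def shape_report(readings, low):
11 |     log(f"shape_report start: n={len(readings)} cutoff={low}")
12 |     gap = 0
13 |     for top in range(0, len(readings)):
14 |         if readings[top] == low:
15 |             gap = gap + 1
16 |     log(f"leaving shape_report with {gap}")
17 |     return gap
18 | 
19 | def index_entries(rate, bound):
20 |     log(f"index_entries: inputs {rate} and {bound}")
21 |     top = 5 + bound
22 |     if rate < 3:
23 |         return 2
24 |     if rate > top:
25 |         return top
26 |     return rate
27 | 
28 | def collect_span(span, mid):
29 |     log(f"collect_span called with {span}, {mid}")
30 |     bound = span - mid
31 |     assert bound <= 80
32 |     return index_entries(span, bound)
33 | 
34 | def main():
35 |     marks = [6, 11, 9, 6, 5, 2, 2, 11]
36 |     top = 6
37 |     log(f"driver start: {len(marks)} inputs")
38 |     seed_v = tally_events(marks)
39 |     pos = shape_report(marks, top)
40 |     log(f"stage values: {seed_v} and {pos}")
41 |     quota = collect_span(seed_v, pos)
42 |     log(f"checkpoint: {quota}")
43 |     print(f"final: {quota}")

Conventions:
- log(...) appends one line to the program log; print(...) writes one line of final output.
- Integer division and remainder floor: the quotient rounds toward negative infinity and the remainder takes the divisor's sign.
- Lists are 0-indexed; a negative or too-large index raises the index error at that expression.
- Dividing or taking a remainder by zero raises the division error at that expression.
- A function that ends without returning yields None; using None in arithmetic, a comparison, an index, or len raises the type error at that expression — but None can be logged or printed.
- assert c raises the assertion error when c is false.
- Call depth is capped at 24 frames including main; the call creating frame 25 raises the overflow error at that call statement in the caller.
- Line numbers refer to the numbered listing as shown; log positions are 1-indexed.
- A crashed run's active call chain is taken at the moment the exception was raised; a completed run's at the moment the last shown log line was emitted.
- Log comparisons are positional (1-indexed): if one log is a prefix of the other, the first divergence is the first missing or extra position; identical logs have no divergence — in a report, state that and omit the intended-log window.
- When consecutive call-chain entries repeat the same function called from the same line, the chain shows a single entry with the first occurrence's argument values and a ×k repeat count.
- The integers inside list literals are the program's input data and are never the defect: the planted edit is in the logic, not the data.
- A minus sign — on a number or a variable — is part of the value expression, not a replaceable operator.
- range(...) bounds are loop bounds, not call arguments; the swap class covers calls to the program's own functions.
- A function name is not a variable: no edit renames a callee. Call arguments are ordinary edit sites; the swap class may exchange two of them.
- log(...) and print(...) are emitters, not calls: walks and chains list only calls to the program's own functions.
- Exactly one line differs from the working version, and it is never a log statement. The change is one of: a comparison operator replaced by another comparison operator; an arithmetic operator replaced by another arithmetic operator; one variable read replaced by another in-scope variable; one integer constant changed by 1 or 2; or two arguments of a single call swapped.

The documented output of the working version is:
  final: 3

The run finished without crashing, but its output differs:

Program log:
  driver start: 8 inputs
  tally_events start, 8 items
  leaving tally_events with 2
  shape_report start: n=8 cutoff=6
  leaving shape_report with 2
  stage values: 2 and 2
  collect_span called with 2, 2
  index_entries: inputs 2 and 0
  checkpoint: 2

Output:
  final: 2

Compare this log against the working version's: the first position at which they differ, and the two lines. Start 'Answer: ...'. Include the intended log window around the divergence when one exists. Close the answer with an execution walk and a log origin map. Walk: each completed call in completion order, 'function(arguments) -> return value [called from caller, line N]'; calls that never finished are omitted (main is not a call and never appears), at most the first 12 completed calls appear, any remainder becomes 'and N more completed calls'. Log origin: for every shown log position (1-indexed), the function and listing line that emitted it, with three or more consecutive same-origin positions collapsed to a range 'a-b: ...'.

Answer: at position 9 the run shows 'checkpoint: 2' where the working version logs 'checkpoint: 3'.
Intended log window:
  7: collect_span called with 2, 2
  8: index_entries: inputs 2 and 0
  9: checkpoint: 3
Execution walk:
  tally_events([6, 11, 9, 6, 5, 2, 2, 11]) -> 2  [called from main, line 38]
  shape_report([6, 11, 9, 6, 5, 2, 2, 11], 6) -> 2  [called from main, line 39]
  index_entries(2, 0) -> 2  [called from collect_span, line 32]
  collect_span(2, 2) -> 2  [called from main, line 41]
Log origins:
  1: from main, line 37
  2: from tally_events, line 2
  3: from tally_events, line 7
  4: from shape_report, line 11
  5: from shape_report, line 16
  6: from main, line 40
  7: from collect_span, line 29
  8: from index_entries, line 20
  9: from main, line 42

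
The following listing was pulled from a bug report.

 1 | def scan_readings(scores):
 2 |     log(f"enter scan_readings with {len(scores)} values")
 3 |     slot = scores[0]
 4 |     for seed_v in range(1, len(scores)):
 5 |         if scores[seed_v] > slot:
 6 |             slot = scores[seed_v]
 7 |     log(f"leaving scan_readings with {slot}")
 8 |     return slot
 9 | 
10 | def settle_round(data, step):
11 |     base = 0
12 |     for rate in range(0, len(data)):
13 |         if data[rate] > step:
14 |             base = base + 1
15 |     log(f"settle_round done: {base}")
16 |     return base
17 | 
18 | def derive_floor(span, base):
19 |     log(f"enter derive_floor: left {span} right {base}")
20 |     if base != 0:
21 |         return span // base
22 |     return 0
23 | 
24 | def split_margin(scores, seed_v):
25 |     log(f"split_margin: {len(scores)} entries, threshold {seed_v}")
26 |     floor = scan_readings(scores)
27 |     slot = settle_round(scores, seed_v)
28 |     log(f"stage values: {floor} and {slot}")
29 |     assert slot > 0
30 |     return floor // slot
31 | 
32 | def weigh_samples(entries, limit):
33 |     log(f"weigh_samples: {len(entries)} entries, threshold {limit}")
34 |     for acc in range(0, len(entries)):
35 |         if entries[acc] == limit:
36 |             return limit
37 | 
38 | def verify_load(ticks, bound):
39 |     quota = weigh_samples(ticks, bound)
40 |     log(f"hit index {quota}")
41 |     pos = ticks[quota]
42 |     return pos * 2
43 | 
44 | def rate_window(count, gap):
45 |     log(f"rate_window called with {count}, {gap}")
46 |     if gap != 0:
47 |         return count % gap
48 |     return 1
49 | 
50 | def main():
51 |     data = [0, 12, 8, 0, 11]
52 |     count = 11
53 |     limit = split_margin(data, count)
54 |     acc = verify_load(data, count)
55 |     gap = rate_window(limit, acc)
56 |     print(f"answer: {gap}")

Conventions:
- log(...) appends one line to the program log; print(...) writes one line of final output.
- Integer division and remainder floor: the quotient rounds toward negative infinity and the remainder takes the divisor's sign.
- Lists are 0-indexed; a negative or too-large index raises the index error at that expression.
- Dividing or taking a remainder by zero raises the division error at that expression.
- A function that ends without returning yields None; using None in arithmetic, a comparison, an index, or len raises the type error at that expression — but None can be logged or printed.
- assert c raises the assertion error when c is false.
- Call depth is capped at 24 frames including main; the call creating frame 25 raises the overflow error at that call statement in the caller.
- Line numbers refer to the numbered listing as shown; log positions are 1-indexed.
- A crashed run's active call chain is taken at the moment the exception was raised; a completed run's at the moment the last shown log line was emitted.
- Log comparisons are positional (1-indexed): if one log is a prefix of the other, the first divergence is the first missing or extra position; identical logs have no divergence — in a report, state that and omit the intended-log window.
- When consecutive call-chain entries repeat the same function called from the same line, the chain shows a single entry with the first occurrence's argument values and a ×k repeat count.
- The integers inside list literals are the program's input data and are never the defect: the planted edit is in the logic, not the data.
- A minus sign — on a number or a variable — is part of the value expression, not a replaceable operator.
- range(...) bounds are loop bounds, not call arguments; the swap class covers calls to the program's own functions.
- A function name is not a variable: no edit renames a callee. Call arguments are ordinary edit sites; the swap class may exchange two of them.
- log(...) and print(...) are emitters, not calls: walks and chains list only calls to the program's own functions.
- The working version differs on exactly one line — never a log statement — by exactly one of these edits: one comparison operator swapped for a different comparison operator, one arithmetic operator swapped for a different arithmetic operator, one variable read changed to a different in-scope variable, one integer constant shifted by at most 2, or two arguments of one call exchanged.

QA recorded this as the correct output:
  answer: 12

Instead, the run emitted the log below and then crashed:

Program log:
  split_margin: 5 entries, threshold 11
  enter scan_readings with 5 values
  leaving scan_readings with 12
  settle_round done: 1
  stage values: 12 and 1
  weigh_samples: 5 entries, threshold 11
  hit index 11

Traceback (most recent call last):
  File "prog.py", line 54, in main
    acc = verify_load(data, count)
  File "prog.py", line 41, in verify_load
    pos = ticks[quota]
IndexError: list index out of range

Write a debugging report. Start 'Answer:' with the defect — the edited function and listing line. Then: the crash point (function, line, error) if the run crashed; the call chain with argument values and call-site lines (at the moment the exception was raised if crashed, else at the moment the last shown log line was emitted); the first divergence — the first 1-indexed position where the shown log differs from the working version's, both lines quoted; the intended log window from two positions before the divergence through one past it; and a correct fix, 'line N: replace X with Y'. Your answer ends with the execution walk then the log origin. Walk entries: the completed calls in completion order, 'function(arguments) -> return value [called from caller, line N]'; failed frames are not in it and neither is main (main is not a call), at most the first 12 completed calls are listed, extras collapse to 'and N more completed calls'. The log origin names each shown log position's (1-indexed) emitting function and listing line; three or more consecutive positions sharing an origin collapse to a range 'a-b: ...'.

Answer: the defect is in weigh_samples at line 36.
Key observation: Everything matches until log position 7, which reads 'hit index 11' in place of 'hit index 4'.
Crash: verify_load, line 41, IndexError.
Call chain: main -> verify_load([0, 12, 8, 0, 11], 11) (called at line 54).
First divergence: position 7 — the shown line 'hit index 11' should read 'hit index 4'.
Intended log window:
  5: stage values: 12 and 1
  6: weigh_samples: 5 entries, threshold 11
  7: hit index 4
  8: rate_window called with 12, 22
Execution walk:
  scan_readings([0, 12, 8, 0, 11]) -> 12  [called from split_margin, line 26]
  settle_round([0, 12, 8, 0, 11], 11) -> 1  [called from split_margin, line 27]
  split_margin([0, 12, 8, 0, 11], 11) -> 12  [called from main, line 53]
  weigh_samples([0, 12, 8, 0, 11], 11) -> 11  [called from verify_load, line 39]
Log line origins:
  1 — split_margin, line 25
  2 — scan_readings, line 2
  3 — scan_readings, line 7
  4 — settle_round, line 15
  5 — split_margin, line 28
  6 — weigh_samples, line 33
  7 — verify_load, line 40
A correct fix: line 36: replace `limit` with `acc`.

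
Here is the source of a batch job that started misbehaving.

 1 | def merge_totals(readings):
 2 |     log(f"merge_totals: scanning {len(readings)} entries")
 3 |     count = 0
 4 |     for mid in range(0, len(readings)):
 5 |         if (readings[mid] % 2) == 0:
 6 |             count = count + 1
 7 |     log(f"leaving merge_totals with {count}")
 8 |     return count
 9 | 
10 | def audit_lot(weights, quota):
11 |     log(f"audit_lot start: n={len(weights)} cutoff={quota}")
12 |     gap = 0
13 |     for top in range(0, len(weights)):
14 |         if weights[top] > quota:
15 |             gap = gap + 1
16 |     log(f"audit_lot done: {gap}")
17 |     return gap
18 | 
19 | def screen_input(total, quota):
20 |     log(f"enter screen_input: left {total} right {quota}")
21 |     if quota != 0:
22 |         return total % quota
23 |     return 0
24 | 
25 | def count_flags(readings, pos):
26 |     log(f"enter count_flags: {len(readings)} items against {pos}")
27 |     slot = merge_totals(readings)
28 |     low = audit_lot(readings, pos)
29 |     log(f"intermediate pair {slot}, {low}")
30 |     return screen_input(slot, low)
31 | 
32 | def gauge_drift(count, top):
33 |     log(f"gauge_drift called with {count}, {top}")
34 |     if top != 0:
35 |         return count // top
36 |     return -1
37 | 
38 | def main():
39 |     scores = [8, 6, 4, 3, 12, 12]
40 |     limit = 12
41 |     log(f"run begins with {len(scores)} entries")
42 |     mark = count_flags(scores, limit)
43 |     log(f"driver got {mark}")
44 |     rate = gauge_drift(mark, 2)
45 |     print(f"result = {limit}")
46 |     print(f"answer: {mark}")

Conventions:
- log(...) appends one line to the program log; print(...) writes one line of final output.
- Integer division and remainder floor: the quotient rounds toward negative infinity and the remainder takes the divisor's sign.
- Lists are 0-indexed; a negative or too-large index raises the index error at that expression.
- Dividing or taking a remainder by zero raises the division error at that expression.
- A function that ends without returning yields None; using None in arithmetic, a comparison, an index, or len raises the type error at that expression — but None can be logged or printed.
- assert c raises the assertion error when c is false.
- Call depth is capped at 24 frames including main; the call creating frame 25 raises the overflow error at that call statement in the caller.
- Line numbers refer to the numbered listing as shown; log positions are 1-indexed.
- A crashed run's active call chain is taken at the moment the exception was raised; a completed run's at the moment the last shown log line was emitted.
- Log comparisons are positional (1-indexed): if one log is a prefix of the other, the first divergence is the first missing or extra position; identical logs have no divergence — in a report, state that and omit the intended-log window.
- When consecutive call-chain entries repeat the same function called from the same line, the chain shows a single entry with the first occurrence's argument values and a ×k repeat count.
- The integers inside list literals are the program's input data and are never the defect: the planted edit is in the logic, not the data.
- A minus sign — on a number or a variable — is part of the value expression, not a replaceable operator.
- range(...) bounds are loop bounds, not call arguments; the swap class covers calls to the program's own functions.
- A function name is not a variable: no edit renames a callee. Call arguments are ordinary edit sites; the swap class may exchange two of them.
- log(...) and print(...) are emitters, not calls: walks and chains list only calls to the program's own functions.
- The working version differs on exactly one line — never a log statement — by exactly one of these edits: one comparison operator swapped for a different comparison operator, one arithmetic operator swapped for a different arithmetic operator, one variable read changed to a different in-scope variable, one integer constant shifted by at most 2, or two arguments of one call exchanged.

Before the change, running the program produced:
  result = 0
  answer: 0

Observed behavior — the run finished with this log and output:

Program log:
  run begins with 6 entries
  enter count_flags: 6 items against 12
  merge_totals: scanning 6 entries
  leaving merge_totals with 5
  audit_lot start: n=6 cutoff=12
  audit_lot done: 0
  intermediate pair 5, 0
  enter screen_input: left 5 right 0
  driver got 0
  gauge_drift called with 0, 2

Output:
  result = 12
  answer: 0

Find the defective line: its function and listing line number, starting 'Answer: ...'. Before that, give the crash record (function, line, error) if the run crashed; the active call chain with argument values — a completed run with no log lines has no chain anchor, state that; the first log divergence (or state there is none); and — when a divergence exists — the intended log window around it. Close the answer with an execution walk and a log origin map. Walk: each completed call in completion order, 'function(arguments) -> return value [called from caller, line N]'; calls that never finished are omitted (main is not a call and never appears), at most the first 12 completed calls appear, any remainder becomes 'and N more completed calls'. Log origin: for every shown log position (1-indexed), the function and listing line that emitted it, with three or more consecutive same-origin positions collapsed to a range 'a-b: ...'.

Answer: the defect is in main at line 45.
Key observation: No log line changed; the fault shows up purely in the output.
Call chain: main -> gauge_drift(0, 2) (called at line 44).
First divergence: none; the two logs match at every position.
Execution walk:
  merge_totals([8, 6, 4, 3, 12, 12]) -> 5  [called from count_flags, line 27]
  audit_lot([8, 6, 4, 3, 12, 12], 12) -> 0  [called from count_flags, line 28]
  screen_input(5, 0) -> 0  [called from count_flags, line 30]
  count_flags([8, 6, 4, 3, 12, 12], 12) -> 0  [called from main, line 42]
  gauge_drift(0, 2) -> 0  [called from main, line 44]
Log origins:
  1 — main, line 41
  2 — count_flags, line 26
  3 — merge_totals, line 2
  4 — merge_totals, line 7
  5 — audit_lot, line 11
  6 — audit_lot, line 16
  7 — count_flags, line 29
  8 — screen_input, line 20
  9 — main, line 43
  10 — gauge_drift, line 33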